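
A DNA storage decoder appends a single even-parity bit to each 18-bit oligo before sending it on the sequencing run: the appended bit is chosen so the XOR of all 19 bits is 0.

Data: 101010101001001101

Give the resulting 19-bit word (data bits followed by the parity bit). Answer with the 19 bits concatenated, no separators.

1010101010010011011

XOR of the 18 data bits: 1⊕0⊕1⊕0⊕1⊕0⊕1⊕0⊕1⊕0⊕0⊕1⊕0⊕0⊕1⊕1⊕0⊕1 = 1
Parity bit = 1 (so all 19 bits XOR to 0).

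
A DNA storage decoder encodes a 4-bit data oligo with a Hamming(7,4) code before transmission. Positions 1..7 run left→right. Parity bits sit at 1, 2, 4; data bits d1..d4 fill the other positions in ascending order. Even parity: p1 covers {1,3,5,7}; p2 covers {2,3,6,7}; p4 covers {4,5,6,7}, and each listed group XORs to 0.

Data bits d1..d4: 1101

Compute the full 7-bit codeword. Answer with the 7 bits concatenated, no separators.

Place data at non-parity positions: p1 p2 1 p4 1 0 1
p1 (pos 1,3,5,7): XOR of data positions = 1⊕1⊕1 = 1
p2 (pos 2,3,6,7): XOR of data positions = 1⊕0⊕1 = 0
p4 (pos 4,5,6,7): XOR of data positions = 1⊕0⊕1 = 0
Codeword: 1010101

1010101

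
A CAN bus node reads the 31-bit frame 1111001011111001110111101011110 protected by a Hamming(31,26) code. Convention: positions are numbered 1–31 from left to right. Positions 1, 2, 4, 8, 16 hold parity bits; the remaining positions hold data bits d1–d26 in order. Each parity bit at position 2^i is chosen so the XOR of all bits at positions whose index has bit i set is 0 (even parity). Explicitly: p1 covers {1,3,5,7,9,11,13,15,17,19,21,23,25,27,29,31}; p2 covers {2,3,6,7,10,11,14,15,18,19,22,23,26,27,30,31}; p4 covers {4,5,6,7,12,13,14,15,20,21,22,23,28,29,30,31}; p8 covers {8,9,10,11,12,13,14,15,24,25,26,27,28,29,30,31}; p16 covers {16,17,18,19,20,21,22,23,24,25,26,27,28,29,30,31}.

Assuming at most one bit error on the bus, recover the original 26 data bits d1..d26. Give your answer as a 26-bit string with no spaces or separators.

10011111100110111101011110

s1 (pos 1,3,5,7,9,11,13,15,17,19,21,23,25,27,29,31): 1⊕1⊕0⊕1⊕1⊕1⊕1⊕0⊕1⊕0⊕1⊕1⊕1⊕1⊕1⊕0 = 0
s2 (pos 2,3,6,7,10,11,14,15,18,19,22,23,26,27,30,31): 1⊕1⊕0⊕1⊕1⊕1⊕0⊕0⊕1⊕0⊕1⊕1⊕0⊕1⊕1⊕0 = 0
s4 (pos 4,5,6,7,12,13,14,15,20,21,22,23,28,29,30,31): 1⊕0⊕0⊕1⊕1⊕1⊕0⊕0⊕1⊕1⊕1⊕1⊕1⊕1⊕1⊕0 = 1
s8 (pos 8,9,10,11,12,13,14,15,24,25,26,27,28,29,30,31): 0⊕1⊕1⊕1⊕1⊕1⊕0⊕0⊕0⊕1⊕0⊕1⊕1⊕1⊕1⊕0 = 0
s16 (pos 16,17,18,19,20,21,22,23,24,25,26,27,28,29,30,31): 1⊕1⊕1⊕0⊕1⊕1⊕1⊕1⊕0⊕1⊕0⊕1⊕1⊕1⊕1⊕0 = 0
Syndrome s16…s1 = 00100 → error at position 4.
Flip position 4: 1111001011111001110111101011110 → 1110001011111001110111101011110
Read data bits from positions 3,5,6,7,9,10,11,12,13,14,15,17,18,19,20,21,22,23,24,25,26,27,28,29,30,31: 10011111100110111101011110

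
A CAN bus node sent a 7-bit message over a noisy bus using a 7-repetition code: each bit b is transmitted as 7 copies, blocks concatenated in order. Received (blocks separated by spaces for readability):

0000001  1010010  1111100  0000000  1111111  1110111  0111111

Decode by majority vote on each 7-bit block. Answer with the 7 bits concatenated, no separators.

Block 1 (0000001): 1 one → 0
Block 2 (1010010): 3 ones → 0
Block 3 (1111100): 5 ones → 1
Block 4 (0000000): 0 ones → 0
Block 5 (1111111): 7 ones → 1
Block 6 (1110111): 6 ones → 1
Block 7 (0111111): 6 ones → 1

0010111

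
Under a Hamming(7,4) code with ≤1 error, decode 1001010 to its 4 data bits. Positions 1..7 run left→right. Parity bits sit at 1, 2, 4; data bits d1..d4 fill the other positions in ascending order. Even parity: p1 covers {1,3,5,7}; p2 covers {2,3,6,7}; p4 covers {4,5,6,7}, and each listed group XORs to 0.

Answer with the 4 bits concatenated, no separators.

1010

s1 (pos 1,3,5,7): 1⊕0⊕0⊕0 = 1
s2 (pos 2,3,6,7): 0⊕0⊕1⊕0 = 1
s4 (pos 4,5,6,7): 1⊕0⊕1⊕0 = 0
Syndrome s4…s1 = 011 → error at position 3.
Flip position 3: 1001010 → 1011010
Read data bits from positions 3,5,6,7: 1010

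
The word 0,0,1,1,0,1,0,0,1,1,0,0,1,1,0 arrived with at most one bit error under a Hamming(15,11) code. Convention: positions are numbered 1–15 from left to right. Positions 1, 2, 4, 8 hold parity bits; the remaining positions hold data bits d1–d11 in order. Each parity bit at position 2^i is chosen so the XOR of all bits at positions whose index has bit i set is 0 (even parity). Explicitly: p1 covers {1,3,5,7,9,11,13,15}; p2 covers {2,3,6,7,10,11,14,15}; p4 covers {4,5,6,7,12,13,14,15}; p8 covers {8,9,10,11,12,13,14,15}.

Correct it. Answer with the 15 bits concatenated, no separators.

101101001100110

s1 (pos 1,3,5,7,9,11,13,15): 0⊕1⊕0⊕0⊕1⊕0⊕1⊕0 = 1
s2 (pos 2,3,6,7,10,11,14,15): 0⊕1⊕1⊕0⊕1⊕0⊕1⊕0 = 0
s4 (pos 4,5,6,7,12,13,14,15): 1⊕0⊕1⊕0⊕0⊕1⊕1⊕0 = 0
s8 (pos 8,9,10,11,12,13,14,15): 0⊕1⊕1⊕0⊕0⊕1⊕1⊕0 = 0
Syndrome s8…s1 = 0001 → error at position 1.
Flip position 1: 001101001100110 → 101101001100110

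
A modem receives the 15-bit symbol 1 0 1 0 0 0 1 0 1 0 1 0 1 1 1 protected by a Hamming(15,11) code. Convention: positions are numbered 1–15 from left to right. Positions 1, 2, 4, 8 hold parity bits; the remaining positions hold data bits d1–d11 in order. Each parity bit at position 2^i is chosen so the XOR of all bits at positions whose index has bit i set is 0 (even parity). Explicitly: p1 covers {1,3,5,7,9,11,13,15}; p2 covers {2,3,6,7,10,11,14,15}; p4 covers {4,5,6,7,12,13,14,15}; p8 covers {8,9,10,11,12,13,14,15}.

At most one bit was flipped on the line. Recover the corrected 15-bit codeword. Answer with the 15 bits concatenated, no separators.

s1 (pos 1,3,5,7,9,11,13,15): 1⊕1⊕0⊕1⊕1⊕1⊕1⊕1 = 1
s2 (pos 2,3,6,7,10,11,14,15): 0⊕1⊕0⊕1⊕0⊕1⊕1⊕1 = 1
s4 (pos 4,5,6,7,12,13,14,15): 0⊕0⊕0⊕1⊕0⊕1⊕1⊕1 = 0
s8 (pos 8,9,10,11,12,13,14,15): 0⊕1⊕0⊕1⊕0⊕1⊕1⊕1 = 1
Syndrome s8…s1 = 1011 → error at position 11.
Flip position 11: 101000101010111 → 101000101000111

101000101000111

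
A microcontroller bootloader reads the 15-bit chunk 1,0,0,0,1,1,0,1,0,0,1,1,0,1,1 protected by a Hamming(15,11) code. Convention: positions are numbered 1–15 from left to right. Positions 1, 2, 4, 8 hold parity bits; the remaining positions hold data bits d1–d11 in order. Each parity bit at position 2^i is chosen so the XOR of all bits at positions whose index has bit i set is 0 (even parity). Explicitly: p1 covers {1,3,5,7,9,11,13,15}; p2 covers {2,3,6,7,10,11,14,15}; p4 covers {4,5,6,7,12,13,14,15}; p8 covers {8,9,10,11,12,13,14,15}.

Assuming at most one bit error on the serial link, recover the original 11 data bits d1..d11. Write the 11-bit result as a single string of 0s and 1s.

01100010011

s1 (pos 1,3,5,7,9,11,13,15): 1⊕0⊕1⊕0⊕0⊕1⊕0⊕1 = 0
s2 (pos 2,3,6,7,10,11,14,15): 0⊕0⊕1⊕0⊕0⊕1⊕1⊕1 = 0
s4 (pos 4,5,6,7,12,13,14,15): 0⊕1⊕1⊕0⊕1⊕0⊕1⊕1 = 1
s8 (pos 8,9,10,11,12,13,14,15): 1⊕0⊕0⊕1⊕1⊕0⊕1⊕1 = 1
Syndrome s8…s1 = 1100 → error at position 12.
Flip position 12: 100011010011011 → 100011010010011
Read data bits from positions 3,5,6,7,9,10,11,12,13,14,15: 01100010011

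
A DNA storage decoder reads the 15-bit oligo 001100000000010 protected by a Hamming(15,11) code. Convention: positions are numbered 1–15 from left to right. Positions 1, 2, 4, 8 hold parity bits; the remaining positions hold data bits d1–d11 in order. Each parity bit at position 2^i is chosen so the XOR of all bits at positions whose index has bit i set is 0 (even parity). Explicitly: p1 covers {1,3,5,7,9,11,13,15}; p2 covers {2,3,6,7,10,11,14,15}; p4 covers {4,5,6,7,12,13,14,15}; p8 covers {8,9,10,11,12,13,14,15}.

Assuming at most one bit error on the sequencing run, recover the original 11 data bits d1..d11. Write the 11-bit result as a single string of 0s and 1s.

10001000010

s1 (pos 1,3,5,7,9,11,13,15): 0⊕1⊕0⊕0⊕0⊕0⊕0⊕0 = 1
s2 (pos 2,3,6,7,10,11,14,15): 0⊕1⊕0⊕0⊕0⊕0⊕1⊕0 = 0
s4 (pos 4,5,6,7,12,13,14,15): 1⊕0⊕0⊕0⊕0⊕0⊕1⊕0 = 0
s8 (pos 8,9,10,11,12,13,14,15): 0⊕0⊕0⊕0⊕0⊕0⊕1⊕0 = 1
Syndrome s8…s1 = 1001 → error at position 9.
Flip position 9: 001100000000010 → 001100001000010
Read data bits from positions 3,5,6,7,9,10,11,12,13,14,15: 10001000010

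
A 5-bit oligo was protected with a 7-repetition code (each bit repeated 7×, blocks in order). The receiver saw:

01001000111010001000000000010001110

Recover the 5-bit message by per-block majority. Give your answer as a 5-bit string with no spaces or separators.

01000

Block 1 (0100100): 2 ones → 0
Block 2 (0111010): 4 ones → 1
Block 3 (0010000): 1 one → 0
Block 4 (0000001): 1 one → 0
Block 5 (0001110): 3 ones → 0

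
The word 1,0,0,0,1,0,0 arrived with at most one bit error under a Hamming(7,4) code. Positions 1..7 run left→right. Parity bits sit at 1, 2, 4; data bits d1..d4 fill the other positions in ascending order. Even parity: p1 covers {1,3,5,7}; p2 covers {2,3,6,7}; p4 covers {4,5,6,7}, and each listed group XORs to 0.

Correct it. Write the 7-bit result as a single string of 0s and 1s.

1001100

s1 (pos 1,3,5,7): 1⊕0⊕1⊕0 = 0
s2 (pos 2,3,6,7): 0⊕0⊕0⊕0 = 0
s4 (pos 4,5,6,7): 0⊕1⊕0⊕0 = 1
Syndrome s4…s1 = 100 → error at position 4.
Flip position 4: 1000100 → 1001100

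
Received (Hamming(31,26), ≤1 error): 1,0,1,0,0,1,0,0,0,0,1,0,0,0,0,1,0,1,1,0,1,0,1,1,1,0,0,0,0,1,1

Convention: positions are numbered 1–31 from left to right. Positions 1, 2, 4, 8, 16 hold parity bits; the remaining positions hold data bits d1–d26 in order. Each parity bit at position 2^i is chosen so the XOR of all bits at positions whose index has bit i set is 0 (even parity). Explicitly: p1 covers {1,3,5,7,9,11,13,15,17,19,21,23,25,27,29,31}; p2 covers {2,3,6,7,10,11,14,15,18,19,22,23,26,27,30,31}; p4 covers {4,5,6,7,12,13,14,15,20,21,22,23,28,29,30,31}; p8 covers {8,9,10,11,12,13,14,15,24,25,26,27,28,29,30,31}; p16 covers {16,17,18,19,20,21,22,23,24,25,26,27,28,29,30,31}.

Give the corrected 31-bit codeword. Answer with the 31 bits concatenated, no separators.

s1 (pos 1,3,5,7,9,11,13,15,17,19,21,23,25,27,29,31): 1⊕1⊕0⊕0⊕0⊕1⊕0⊕0⊕0⊕1⊕1⊕1⊕1⊕0⊕0⊕1 = 0
s2 (pos 2,3,6,7,10,11,14,15,18,19,22,23,26,27,30,31): 0⊕1⊕1⊕0⊕0⊕1⊕0⊕0⊕1⊕1⊕0⊕1⊕0⊕0⊕1⊕1 = 0
s4 (pos 4,5,6,7,12,13,14,15,20,21,22,23,28,29,30,31): 0⊕0⊕1⊕0⊕0⊕0⊕0⊕0⊕0⊕1⊕0⊕1⊕0⊕0⊕1⊕1 = 1
s8 (pos 8,9,10,11,12,13,14,15,24,25,26,27,28,29,30,31): 0⊕0⊕0⊕1⊕0⊕0⊕0⊕0⊕1⊕1⊕0⊕0⊕0⊕0⊕1⊕1 = 1
s16 (pos 16,17,18,19,20,21,22,23,24,25,26,27,28,29,30,31): 1⊕0⊕1⊕1⊕0⊕1⊕0⊕1⊕1⊕1⊕0⊕0⊕0⊕0⊕1⊕1 = 1
Syndrome s16…s1 = 11100 → error at position 28.
Flip position 28: 1010010000100001011010111000011 → 1010010000100001011010111001011

1010010000100001011010111001011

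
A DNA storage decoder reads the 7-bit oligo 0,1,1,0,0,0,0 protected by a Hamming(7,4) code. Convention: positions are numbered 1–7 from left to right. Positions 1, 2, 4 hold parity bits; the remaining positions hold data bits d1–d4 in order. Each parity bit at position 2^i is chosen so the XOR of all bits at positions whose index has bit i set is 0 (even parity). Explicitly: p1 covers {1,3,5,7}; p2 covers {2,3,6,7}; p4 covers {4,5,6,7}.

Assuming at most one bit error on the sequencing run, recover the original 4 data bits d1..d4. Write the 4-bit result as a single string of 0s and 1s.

s1 (pos 1,3,5,7): 0⊕1⊕0⊕0 = 1
s2 (pos 2,3,6,7): 1⊕1⊕0⊕0 = 0
s4 (pos 4,5,6,7): 0⊕0⊕0⊕0 = 0
Syndrome s4…s1 = 001 → error at position 1.
Flip position 1: 0110000 → 1110000
Read data bits from positions 3,5,6,7: 1000

1000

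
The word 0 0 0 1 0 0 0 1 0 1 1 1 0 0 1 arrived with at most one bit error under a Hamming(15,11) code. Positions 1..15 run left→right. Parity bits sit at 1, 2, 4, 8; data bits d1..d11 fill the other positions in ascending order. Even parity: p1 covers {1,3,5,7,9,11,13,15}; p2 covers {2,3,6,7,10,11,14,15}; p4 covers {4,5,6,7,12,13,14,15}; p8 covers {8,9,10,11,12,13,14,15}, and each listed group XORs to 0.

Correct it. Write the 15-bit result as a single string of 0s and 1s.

000100010111011

s1 (pos 1,3,5,7,9,11,13,15): 0⊕0⊕0⊕0⊕0⊕1⊕0⊕1 = 0
s2 (pos 2,3,6,7,10,11,14,15): 0⊕0⊕0⊕0⊕1⊕1⊕0⊕1 = 1
s4 (pos 4,5,6,7,12,13,14,15): 1⊕0⊕0⊕0⊕1⊕0⊕0⊕1 = 1
s8 (pos 8,9,10,11,12,13,14,15): 1⊕0⊕1⊕1⊕1⊕0⊕0⊕1 = 1
Syndrome s8…s1 = 1110 → error at position 14.
Flip position 14: 000100010111001 → 000100010111011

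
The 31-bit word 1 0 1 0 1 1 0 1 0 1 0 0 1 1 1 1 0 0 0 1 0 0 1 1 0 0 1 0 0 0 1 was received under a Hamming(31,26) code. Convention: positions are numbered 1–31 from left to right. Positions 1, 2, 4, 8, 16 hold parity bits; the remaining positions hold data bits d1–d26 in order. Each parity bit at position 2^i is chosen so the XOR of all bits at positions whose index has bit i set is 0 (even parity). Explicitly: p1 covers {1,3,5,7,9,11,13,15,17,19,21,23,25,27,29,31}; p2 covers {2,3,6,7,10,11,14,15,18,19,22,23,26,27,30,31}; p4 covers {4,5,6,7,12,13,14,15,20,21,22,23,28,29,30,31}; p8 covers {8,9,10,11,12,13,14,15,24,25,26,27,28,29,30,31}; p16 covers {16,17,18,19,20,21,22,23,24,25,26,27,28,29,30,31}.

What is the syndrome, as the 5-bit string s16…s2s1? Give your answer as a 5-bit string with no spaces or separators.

s1 (pos 1,3,5,7,9,11,13,15,17,19,21,23,25,27,29,31): 1⊕1⊕1⊕0⊕0⊕0⊕1⊕1⊕0⊕0⊕0⊕1⊕0⊕1⊕0⊕1 = 0
s2 (pos 2,3,6,7,10,11,14,15,18,19,22,23,26,27,30,31): 0⊕1⊕1⊕0⊕1⊕0⊕1⊕1⊕0⊕0⊕0⊕1⊕0⊕1⊕0⊕1 = 0
s4 (pos 4,5,6,7,12,13,14,15,20,21,22,23,28,29,30,31): 0⊕1⊕1⊕0⊕0⊕1⊕1⊕1⊕1⊕0⊕0⊕1⊕0⊕0⊕0⊕1 = 0
s8 (pos 8,9,10,11,12,13,14,15,24,25,26,27,28,29,30,31): 1⊕0⊕1⊕0⊕0⊕1⊕1⊕1⊕1⊕0⊕0⊕1⊕0⊕0⊕0⊕1 = 0
s16 (pos 16,17,18,19,20,21,22,23,24,25,26,27,28,29,30,31): 1⊕0⊕0⊕0⊕1⊕0⊕0⊕1⊕1⊕0⊕0⊕1⊕0⊕0⊕0⊕1 = 0
Syndrome s16…s1 = 00000 → no error.

00000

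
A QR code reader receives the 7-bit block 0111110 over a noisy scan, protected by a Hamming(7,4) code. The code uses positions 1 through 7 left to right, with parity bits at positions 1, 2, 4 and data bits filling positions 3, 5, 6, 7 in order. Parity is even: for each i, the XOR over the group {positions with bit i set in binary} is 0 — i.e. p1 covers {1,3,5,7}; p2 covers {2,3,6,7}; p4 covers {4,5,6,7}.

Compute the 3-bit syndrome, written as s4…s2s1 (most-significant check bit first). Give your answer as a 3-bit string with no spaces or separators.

s1 (pos 1,3,5,7): 0⊕1⊕1⊕0 = 0
s2 (pos 2,3,6,7): 1⊕1⊕1⊕0 = 1
s4 (pos 4,5,6,7): 1⊕1⊕1⊕0 = 1
Syndrome s4…s1 = 110 → error at position 6.

110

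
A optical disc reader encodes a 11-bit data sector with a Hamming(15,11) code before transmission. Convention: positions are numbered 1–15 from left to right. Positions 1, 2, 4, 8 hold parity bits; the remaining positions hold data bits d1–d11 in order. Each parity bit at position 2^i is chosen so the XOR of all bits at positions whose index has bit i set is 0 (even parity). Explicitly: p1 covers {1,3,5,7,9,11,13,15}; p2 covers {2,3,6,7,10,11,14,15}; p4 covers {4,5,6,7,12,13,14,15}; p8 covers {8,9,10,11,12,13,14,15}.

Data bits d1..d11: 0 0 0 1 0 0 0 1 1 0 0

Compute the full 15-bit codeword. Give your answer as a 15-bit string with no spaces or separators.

010100100001100

Place data at non-parity positions: p1 p2 0 p4 0 0 1 p8 0 0 0 1 1 0 0
p1 (pos 1,3,5,7,9,11,13,15): XOR of data positions = 0⊕0⊕1⊕0⊕0⊕1⊕0 = 0
p2 (pos 2,3,6,7,10,11,14,15): XOR of data positions = 0⊕0⊕1⊕0⊕0⊕0⊕0 = 1
p4 (pos 4,5,6,7,12,13,14,15): XOR of data positions = 0⊕0⊕1⊕1⊕1⊕0⊕0 = 1
p8 (pos 8,9,10,11,12,13,14,15): XOR of data positions = 0⊕0⊕0⊕1⊕1⊕0⊕0 = 0
Codeword: 010100100001100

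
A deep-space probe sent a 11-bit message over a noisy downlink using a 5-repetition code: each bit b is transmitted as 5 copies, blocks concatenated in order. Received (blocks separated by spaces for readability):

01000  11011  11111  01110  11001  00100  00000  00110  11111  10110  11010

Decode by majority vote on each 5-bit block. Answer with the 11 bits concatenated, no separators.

01111000111

Block 1 (01000): 1 one → 0
Block 2 (11011): 4 ones → 1
Block 3 (11111): 5 ones → 1
Block 4 (01110): 3 ones → 1
Block 5 (11001): 3 ones → 1
Block 6 (00100): 1 one → 0
Block 7 (00000): 0 ones → 0
Block 8 (00110): 2 ones → 0
Block 9 (11111): 5 ones → 1
Block 10 (10110): 3 ones → 1
Block 11 (11010): 3 ones → 1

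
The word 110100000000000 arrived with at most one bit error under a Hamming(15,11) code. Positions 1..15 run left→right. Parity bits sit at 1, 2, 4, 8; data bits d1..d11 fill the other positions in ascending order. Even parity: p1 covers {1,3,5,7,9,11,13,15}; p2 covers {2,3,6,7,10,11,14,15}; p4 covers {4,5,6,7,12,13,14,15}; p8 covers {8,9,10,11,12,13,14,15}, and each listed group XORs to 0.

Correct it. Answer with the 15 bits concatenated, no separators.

s1 (pos 1,3,5,7,9,11,13,15): 1⊕0⊕0⊕0⊕0⊕0⊕0⊕0 = 1
s2 (pos 2,3,6,7,10,11,14,15): 1⊕0⊕0⊕0⊕0⊕0⊕0⊕0 = 1
s4 (pos 4,5,6,7,12,13,14,15): 1⊕0⊕0⊕0⊕0⊕0⊕0⊕0 = 1
s8 (pos 8,9,10,11,12,13,14,15): 0⊕0⊕0⊕0⊕0⊕0⊕0⊕0 = 0
Syndrome s8…s1 = 0111 → error at position 7.
Flip position 7: 110100000000000 → 110100100000000

110100100000000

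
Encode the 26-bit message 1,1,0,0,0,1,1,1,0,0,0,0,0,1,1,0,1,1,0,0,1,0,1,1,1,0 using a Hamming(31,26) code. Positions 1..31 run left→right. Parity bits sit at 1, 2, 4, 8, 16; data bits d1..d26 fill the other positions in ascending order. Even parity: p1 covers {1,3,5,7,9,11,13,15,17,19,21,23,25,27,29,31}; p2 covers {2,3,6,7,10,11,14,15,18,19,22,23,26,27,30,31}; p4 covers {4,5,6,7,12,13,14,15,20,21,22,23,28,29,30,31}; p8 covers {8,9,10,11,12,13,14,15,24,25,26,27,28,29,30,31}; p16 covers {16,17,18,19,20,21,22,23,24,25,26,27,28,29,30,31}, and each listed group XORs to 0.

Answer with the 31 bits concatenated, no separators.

Place data at non-parity positions: p1 p2 1 p4 1 0 0 p8 0 1 1 1 0 0 0 p16 0 0 1 1 0 1 1 0 0 1 0 1 1 1 0
p1 (pos 1,3,5,7,9,11,13,15,17,19,21,23,25,27,29,31): XOR of data positions = 1⊕1⊕0⊕0⊕1⊕0⊕0⊕0⊕1⊕0⊕1⊕0⊕0⊕1⊕0 = 0
p2 (pos 2,3,6,7,10,11,14,15,18,19,22,23,26,27,30,31): XOR of data positions = 1⊕0⊕0⊕1⊕1⊕0⊕0⊕0⊕1⊕1⊕1⊕1⊕0⊕1⊕0 = 0
p4 (pos 4,5,6,7,12,13,14,15,20,21,22,23,28,29,30,31): XOR of data positions = 1⊕0⊕0⊕1⊕0⊕0⊕0⊕1⊕0⊕1⊕1⊕1⊕1⊕1⊕0 = 0
p8 (pos 8,9,10,11,12,13,14,15,24,25,26,27,28,29,30,31): XOR of data positions = 0⊕1⊕1⊕1⊕0⊕0⊕0⊕0⊕0⊕1⊕0⊕1⊕1⊕1⊕0 = 1
p16 (pos 16,17,18,19,20,21,22,23,24,25,26,27,28,29,30,31): XOR of data positions = 0⊕0⊕1⊕1⊕0⊕1⊕1⊕0⊕0⊕1⊕0⊕1⊕1⊕1⊕0 = 0
Codeword: 0010100101110000001101100101110

0010100101110000001101100101110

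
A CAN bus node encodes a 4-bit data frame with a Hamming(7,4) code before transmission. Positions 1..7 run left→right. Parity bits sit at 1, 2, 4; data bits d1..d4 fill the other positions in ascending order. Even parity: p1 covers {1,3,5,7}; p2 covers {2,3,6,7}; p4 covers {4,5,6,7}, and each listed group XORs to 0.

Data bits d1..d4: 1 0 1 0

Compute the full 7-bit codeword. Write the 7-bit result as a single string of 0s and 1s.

1011010

Place data at non-parity positions: p1 p2 1 p4 0 1 0
p1 (pos 1,3,5,7): XOR of data positions = 1⊕0⊕0 = 1
p2 (pos 2,3,6,7): XOR of data positions = 1⊕1⊕0 = 0
p4 (pos 4,5,6,7): XOR of data positions = 0⊕1⊕0 = 1
Codeword: 1011010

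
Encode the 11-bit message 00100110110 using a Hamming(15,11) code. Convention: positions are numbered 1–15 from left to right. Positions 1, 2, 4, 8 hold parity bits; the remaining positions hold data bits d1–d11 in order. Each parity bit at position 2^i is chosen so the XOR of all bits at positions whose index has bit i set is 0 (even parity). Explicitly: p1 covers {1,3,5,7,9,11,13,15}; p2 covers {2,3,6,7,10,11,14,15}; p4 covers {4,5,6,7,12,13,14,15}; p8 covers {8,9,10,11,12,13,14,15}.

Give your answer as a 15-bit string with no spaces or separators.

Place data at non-parity positions: p1 p2 0 p4 0 1 0 p8 0 1 1 0 1 1 0
p1 (pos 1,3,5,7,9,11,13,15): XOR of data positions = 0⊕0⊕0⊕0⊕1⊕1⊕0 = 0
p2 (pos 2,3,6,7,10,11,14,15): XOR of data positions = 0⊕1⊕0⊕1⊕1⊕1⊕0 = 0
p4 (pos 4,5,6,7,12,13,14,15): XOR of data positions = 0⊕1⊕0⊕0⊕1⊕1⊕0 = 1
p8 (pos 8,9,10,11,12,13,14,15): XOR of data positions = 0⊕1⊕1⊕0⊕1⊕1⊕0 = 0
Codeword: 000101000110110

000101000110110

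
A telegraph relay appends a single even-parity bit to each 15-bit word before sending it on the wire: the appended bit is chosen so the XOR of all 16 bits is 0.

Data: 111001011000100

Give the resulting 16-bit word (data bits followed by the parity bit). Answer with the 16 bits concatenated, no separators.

1110010110001001

XOR of the 15 data bits: 1⊕1⊕1⊕0⊕0⊕1⊕0⊕1⊕1⊕0⊕0⊕0⊕1⊕0⊕0 = 1
Parity bit = 1 (so all 16 bits XOR to 0).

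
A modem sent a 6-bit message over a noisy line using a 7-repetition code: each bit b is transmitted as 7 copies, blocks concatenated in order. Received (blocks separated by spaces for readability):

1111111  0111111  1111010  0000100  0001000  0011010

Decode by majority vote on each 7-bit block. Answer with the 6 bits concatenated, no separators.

111000

Block 1 (1111111): 7 ones → 1
Block 2 (0111111): 6 ones → 1
Block 3 (1111010): 5 ones → 1
Block 4 (0000100): 1 one → 0
Block 5 (0001000): 1 one → 0
Block 6 (0011010): 3 ones → 0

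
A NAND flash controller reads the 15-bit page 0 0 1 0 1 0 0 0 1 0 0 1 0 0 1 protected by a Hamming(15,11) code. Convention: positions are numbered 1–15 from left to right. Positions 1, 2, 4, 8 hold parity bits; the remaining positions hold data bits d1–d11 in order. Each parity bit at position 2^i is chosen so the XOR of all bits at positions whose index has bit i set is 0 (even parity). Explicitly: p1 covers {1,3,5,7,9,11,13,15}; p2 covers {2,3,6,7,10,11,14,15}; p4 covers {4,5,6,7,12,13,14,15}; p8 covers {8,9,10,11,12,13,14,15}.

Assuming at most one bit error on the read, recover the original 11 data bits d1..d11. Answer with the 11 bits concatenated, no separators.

11001000001

s1 (pos 1,3,5,7,9,11,13,15): 0⊕1⊕1⊕0⊕1⊕0⊕0⊕1 = 0
s2 (pos 2,3,6,7,10,11,14,15): 0⊕1⊕0⊕0⊕0⊕0⊕0⊕1 = 0
s4 (pos 4,5,6,7,12,13,14,15): 0⊕1⊕0⊕0⊕1⊕0⊕0⊕1 = 1
s8 (pos 8,9,10,11,12,13,14,15): 0⊕1⊕0⊕0⊕1⊕0⊕0⊕1 = 1
Syndrome s8…s1 = 1100 → error at position 12.
Flip position 12: 001010001001001 → 001010001000001
Read data bits from positions 3,5,6,7,9,10,11,12,13,14,15: 11001000001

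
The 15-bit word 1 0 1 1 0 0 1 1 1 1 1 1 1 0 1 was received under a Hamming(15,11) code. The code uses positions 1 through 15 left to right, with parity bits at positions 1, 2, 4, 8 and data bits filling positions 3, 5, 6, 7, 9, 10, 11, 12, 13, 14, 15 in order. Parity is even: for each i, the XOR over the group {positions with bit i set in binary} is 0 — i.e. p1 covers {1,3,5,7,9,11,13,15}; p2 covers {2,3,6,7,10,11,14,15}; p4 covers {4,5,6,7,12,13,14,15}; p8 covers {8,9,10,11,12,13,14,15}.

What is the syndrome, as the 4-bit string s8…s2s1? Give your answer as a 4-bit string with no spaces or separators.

s1 (pos 1,3,5,7,9,11,13,15): 1⊕1⊕0⊕1⊕1⊕1⊕1⊕1 = 1
s2 (pos 2,3,6,7,10,11,14,15): 0⊕1⊕0⊕1⊕1⊕1⊕0⊕1 = 1
s4 (pos 4,5,6,7,12,13,14,15): 1⊕0⊕0⊕1⊕1⊕1⊕0⊕1 = 1
s8 (pos 8,9,10,11,12,13,14,15): 1⊕1⊕1⊕1⊕1⊕1⊕0⊕1 = 1
Syndrome s8…s1 = 1111 → error at position 15.

1111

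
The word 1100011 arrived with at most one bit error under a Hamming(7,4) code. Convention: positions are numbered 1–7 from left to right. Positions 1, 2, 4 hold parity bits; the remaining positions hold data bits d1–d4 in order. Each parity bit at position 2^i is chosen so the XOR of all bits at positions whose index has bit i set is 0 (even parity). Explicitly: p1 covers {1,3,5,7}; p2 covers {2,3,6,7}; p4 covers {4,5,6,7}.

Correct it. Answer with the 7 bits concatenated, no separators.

1000011

s1 (pos 1,3,5,7): 1⊕0⊕0⊕1 = 0
s2 (pos 2,3,6,7): 1⊕0⊕1⊕1 = 1
s4 (pos 4,5,6,7): 0⊕0⊕1⊕1 = 0
Syndrome s4…s1 = 010 → error at position 2.
Flip position 2: 1100011 → 1000011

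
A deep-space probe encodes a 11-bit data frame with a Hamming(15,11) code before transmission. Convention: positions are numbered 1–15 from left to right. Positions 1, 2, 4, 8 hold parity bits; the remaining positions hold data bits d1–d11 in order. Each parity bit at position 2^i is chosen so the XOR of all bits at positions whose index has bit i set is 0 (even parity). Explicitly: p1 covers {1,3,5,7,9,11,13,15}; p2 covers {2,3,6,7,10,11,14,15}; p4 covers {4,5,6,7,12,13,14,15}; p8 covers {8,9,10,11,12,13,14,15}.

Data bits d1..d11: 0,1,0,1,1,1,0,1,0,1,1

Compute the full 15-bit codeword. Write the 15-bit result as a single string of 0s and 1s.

Place data at non-parity positions: p1 p2 0 p4 1 0 1 p8 1 1 0 1 0 1 1
p1 (pos 1,3,5,7,9,11,13,15): XOR of data positions = 0⊕1⊕1⊕1⊕0⊕0⊕1 = 0
p2 (pos 2,3,6,7,10,11,14,15): XOR of data positions = 0⊕0⊕1⊕1⊕0⊕1⊕1 = 0
p4 (pos 4,5,6,7,12,13,14,15): XOR of data positions = 1⊕0⊕1⊕1⊕0⊕1⊕1 = 1
p8 (pos 8,9,10,11,12,13,14,15): XOR of data positions = 1⊕1⊕0⊕1⊕0⊕1⊕1 = 1
Codeword: 000110111101011

000110111101011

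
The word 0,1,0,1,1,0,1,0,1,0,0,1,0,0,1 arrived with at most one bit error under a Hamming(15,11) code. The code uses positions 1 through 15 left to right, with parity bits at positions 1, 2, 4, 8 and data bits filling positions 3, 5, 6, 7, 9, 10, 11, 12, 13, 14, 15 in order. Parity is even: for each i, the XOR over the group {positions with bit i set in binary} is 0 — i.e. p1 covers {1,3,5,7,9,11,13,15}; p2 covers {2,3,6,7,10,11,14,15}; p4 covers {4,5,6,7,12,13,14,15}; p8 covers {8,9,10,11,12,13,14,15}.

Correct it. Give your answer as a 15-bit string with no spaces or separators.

s1 (pos 1,3,5,7,9,11,13,15): 0⊕0⊕1⊕1⊕1⊕0⊕0⊕1 = 0
s2 (pos 2,3,6,7,10,11,14,15): 1⊕0⊕0⊕1⊕0⊕0⊕0⊕1 = 1
s4 (pos 4,5,6,7,12,13,14,15): 1⊕1⊕0⊕1⊕1⊕0⊕0⊕1 = 1
s8 (pos 8,9,10,11,12,13,14,15): 0⊕1⊕0⊕0⊕1⊕0⊕0⊕1 = 1
Syndrome s8…s1 = 1110 → error at position 14.
Flip position 14: 010110101001001 → 010110101001011

010110101001011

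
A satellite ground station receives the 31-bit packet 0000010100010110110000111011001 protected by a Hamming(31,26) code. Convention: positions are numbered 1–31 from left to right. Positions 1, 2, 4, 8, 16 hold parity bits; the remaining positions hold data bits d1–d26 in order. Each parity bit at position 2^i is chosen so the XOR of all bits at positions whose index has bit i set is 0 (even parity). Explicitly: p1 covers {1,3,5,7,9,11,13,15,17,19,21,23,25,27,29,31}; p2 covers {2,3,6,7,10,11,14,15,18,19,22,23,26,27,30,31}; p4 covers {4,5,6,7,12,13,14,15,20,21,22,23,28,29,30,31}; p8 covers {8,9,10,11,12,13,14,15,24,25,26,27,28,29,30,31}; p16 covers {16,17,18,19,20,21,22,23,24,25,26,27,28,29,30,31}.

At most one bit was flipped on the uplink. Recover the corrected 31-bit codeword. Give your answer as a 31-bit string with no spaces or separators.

0000010100010010110000111011001

s1 (pos 1,3,5,7,9,11,13,15,17,19,21,23,25,27,29,31): 0⊕0⊕0⊕0⊕0⊕0⊕0⊕1⊕1⊕0⊕0⊕1⊕1⊕1⊕0⊕1 = 0
s2 (pos 2,3,6,7,10,11,14,15,18,19,22,23,26,27,30,31): 0⊕0⊕1⊕0⊕0⊕0⊕1⊕1⊕1⊕0⊕0⊕1⊕0⊕1⊕0⊕1 = 1
s4 (pos 4,5,6,7,12,13,14,15,20,21,22,23,28,29,30,31): 0⊕0⊕1⊕0⊕1⊕0⊕1⊕1⊕0⊕0⊕0⊕1⊕1⊕0⊕0⊕1 = 1
s8 (pos 8,9,10,11,12,13,14,15,24,25,26,27,28,29,30,31): 1⊕0⊕0⊕0⊕1⊕0⊕1⊕1⊕1⊕1⊕0⊕1⊕1⊕0⊕0⊕1 = 1
s16 (pos 16,17,18,19,20,21,22,23,24,25,26,27,28,29,30,31): 0⊕1⊕1⊕0⊕0⊕0⊕0⊕1⊕1⊕1⊕0⊕1⊕1⊕0⊕0⊕1 = 0
Syndrome s16…s1 = 01110 → error at position 14.
Flip position 14: 0000010100010110110000111011001 → 0000010100010010110000111011001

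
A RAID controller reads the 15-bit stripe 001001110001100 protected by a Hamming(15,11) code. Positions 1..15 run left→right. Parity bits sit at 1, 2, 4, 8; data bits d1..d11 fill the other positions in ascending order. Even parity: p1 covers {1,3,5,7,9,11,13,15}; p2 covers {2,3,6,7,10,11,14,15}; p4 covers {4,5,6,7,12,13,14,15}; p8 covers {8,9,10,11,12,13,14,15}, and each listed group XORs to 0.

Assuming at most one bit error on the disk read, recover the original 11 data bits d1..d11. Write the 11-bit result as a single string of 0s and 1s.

s1 (pos 1,3,5,7,9,11,13,15): 0⊕1⊕0⊕1⊕0⊕0⊕1⊕0 = 1
s2 (pos 2,3,6,7,10,11,14,15): 0⊕1⊕1⊕1⊕0⊕0⊕0⊕0 = 1
s4 (pos 4,5,6,7,12,13,14,15): 0⊕0⊕1⊕1⊕1⊕1⊕0⊕0 = 0
s8 (pos 8,9,10,11,12,13,14,15): 1⊕0⊕0⊕0⊕1⊕1⊕0⊕0 = 1
Syndrome s8…s1 = 1011 → error at position 11.
Flip position 11: 001001110001100 → 001001110011100
Read data bits from positions 3,5,6,7,9,10,11,12,13,14,15: 10110011100

10110011100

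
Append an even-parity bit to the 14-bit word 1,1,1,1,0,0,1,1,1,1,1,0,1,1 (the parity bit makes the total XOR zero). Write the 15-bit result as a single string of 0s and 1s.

XOR of the 14 data bits: 1⊕1⊕1⊕1⊕0⊕0⊕1⊕1⊕1⊕1⊕1⊕0⊕1⊕1 = 1
Parity bit = 1 (so all 15 bits XOR to 0).

111100111110111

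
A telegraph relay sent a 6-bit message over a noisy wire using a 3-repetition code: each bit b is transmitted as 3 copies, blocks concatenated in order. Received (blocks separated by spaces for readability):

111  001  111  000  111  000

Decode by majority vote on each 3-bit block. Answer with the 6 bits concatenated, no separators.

101010

Block 1 (111): 3 ones → 1
Block 2 (001): 1 one → 0
Block 3 (111): 3 ones → 1
Block 4 (000): 0 ones → 0
Block 5 (111): 3 ones → 1
Block 6 (000): 0 ones → 0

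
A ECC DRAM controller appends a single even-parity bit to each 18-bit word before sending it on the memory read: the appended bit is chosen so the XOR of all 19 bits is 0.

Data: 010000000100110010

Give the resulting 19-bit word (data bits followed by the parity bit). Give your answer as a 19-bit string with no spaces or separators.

XOR of the 18 data bits: 0⊕1⊕0⊕0⊕0⊕0⊕0⊕0⊕0⊕1⊕0⊕0⊕1⊕1⊕0⊕0⊕1⊕0 = 1
Parity bit = 1 (so all 19 bits XOR to 0).

0100000001001100101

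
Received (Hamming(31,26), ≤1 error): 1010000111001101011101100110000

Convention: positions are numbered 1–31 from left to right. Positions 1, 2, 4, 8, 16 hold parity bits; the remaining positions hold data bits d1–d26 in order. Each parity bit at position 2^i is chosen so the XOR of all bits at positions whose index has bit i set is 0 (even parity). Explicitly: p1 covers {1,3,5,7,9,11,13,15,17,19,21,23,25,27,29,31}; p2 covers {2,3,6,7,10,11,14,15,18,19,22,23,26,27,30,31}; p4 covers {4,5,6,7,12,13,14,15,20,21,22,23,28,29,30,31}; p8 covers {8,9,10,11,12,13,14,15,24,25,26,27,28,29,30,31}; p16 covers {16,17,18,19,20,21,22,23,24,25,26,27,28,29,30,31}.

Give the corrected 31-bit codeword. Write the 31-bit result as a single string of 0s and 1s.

1010000111001111011101100110000

s1 (pos 1,3,5,7,9,11,13,15,17,19,21,23,25,27,29,31): 1⊕1⊕0⊕0⊕1⊕0⊕1⊕0⊕0⊕1⊕0⊕1⊕0⊕1⊕0⊕0 = 1
s2 (pos 2,3,6,7,10,11,14,15,18,19,22,23,26,27,30,31): 0⊕1⊕0⊕0⊕1⊕0⊕1⊕0⊕1⊕1⊕1⊕1⊕1⊕1⊕0⊕0 = 1
s4 (pos 4,5,6,7,12,13,14,15,20,21,22,23,28,29,30,31): 0⊕0⊕0⊕0⊕0⊕1⊕1⊕0⊕1⊕0⊕1⊕1⊕0⊕0⊕0⊕0 = 1
s8 (pos 8,9,10,11,12,13,14,15,24,25,26,27,28,29,30,31): 1⊕1⊕1⊕0⊕0⊕1⊕1⊕0⊕0⊕0⊕1⊕1⊕0⊕0⊕0⊕0 = 1
s16 (pos 16,17,18,19,20,21,22,23,24,25,26,27,28,29,30,31): 1⊕0⊕1⊕1⊕1⊕0⊕1⊕1⊕0⊕0⊕1⊕1⊕0⊕0⊕0⊕0 = 0
Syndrome s16…s1 = 01111 → error at position 15.
Flip position 15: 1010000111001101011101100110000 → 1010000111001111011101100110000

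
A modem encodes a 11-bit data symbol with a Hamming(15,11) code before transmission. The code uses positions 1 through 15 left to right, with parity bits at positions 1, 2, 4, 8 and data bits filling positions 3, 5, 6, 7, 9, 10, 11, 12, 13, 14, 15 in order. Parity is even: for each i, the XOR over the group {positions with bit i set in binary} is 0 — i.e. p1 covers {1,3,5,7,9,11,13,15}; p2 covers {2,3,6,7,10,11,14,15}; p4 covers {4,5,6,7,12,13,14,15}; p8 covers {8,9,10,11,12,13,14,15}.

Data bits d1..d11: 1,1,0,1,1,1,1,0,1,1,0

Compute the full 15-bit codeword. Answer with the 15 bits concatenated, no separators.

Place data at non-parity positions: p1 p2 1 p4 1 0 1 p8 1 1 1 0 1 1 0
p1 (pos 1,3,5,7,9,11,13,15): XOR of data positions = 1⊕1⊕1⊕1⊕1⊕1⊕0 = 0
p2 (pos 2,3,6,7,10,11,14,15): XOR of data positions = 1⊕0⊕1⊕1⊕1⊕1⊕0 = 1
p4 (pos 4,5,6,7,12,13,14,15): XOR of data positions = 1⊕0⊕1⊕0⊕1⊕1⊕0 = 0
p8 (pos 8,9,10,11,12,13,14,15): XOR of data positions = 1⊕1⊕1⊕0⊕1⊕1⊕0 = 1
Codeword: 011010111110110

011010111110110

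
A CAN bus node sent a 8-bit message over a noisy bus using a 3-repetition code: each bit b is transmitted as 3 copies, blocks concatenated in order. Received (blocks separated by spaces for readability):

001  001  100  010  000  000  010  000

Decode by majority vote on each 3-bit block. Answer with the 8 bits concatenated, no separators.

00000000

Block 1 (001): 1 one → 0
Block 2 (001): 1 one → 0
Block 3 (100): 1 one → 0
Block 4 (010): 1 one → 0
Block 5 (000): 0 ones → 0
Block 6 (000): 0 ones → 0
Block 7 (010): 1 one → 0
Block 8 (000): 0 ones → 0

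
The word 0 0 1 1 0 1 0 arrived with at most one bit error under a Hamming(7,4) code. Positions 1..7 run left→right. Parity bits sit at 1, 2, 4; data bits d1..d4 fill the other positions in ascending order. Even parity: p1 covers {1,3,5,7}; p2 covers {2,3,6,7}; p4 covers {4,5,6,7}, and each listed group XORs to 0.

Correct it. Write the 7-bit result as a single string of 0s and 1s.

1011010

s1 (pos 1,3,5,7): 0⊕1⊕0⊕0 = 1
s2 (pos 2,3,6,7): 0⊕1⊕1⊕0 = 0
s4 (pos 4,5,6,7): 1⊕0⊕1⊕0 = 0
Syndrome s4…s1 = 001 → error at position 1.
Flip position 1: 0011010 → 1011010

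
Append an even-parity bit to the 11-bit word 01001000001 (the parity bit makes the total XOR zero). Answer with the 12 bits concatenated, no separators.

XOR of the 11 data bits: 0⊕1⊕0⊕0⊕1⊕0⊕0⊕0⊕0⊕0⊕1 = 1
Parity bit = 1 (so all 12 bits XOR to 0).

010010000011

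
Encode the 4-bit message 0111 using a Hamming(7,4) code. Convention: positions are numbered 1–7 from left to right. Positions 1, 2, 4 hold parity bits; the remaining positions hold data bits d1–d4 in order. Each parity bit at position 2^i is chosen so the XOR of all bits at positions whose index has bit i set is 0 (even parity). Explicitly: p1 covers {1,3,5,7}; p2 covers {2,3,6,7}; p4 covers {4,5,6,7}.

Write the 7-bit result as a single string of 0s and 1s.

Place data at non-parity positions: p1 p2 0 p4 1 1 1
p1 (pos 1,3,5,7): XOR of data positions = 0⊕1⊕1 = 0
p2 (pos 2,3,6,7): XOR of data positions = 0⊕1⊕1 = 0
p4 (pos 4,5,6,7): XOR of data positions = 1⊕1⊕1 = 1
Codeword: 0001111

0001111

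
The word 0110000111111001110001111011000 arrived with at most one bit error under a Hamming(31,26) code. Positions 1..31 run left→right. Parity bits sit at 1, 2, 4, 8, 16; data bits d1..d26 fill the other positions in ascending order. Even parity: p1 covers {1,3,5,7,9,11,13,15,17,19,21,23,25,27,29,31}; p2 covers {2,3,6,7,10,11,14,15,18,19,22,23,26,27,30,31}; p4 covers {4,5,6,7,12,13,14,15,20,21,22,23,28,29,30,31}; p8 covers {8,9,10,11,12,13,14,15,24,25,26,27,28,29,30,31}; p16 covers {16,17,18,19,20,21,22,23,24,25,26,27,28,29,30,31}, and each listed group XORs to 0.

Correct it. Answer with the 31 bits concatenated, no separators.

s1 (pos 1,3,5,7,9,11,13,15,17,19,21,23,25,27,29,31): 0⊕1⊕0⊕0⊕1⊕1⊕1⊕0⊕1⊕0⊕0⊕1⊕1⊕1⊕0⊕0 = 0
s2 (pos 2,3,6,7,10,11,14,15,18,19,22,23,26,27,30,31): 1⊕1⊕0⊕0⊕1⊕1⊕0⊕0⊕1⊕0⊕1⊕1⊕0⊕1⊕0⊕0 = 0
s4 (pos 4,5,6,7,12,13,14,15,20,21,22,23,28,29,30,31): 0⊕0⊕0⊕0⊕1⊕1⊕0⊕0⊕0⊕0⊕1⊕1⊕1⊕0⊕0⊕0 = 1
s8 (pos 8,9,10,11,12,13,14,15,24,25,26,27,28,29,30,31): 1⊕1⊕1⊕1⊕1⊕1⊕0⊕0⊕1⊕1⊕0⊕1⊕1⊕0⊕0⊕0 = 0
s16 (pos 16,17,18,19,20,21,22,23,24,25,26,27,28,29,30,31): 1⊕1⊕1⊕0⊕0⊕0⊕1⊕1⊕1⊕1⊕0⊕1⊕1⊕0⊕0⊕0 = 1
Syndrome s16…s1 = 10100 → error at position 20.
Flip position 20: 0110000111111001110001111011000 → 0110000111111001110101111011000

0110000111111001110101111011000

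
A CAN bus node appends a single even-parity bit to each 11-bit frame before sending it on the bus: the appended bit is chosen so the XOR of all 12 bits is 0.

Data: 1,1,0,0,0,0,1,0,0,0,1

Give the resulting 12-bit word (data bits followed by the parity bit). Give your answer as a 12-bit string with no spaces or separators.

110000100010

XOR of the 11 data bits: 1⊕1⊕0⊕0⊕0⊕0⊕1⊕0⊕0⊕0⊕1 = 0
Parity bit = 0 (so all 12 bits XOR to 0).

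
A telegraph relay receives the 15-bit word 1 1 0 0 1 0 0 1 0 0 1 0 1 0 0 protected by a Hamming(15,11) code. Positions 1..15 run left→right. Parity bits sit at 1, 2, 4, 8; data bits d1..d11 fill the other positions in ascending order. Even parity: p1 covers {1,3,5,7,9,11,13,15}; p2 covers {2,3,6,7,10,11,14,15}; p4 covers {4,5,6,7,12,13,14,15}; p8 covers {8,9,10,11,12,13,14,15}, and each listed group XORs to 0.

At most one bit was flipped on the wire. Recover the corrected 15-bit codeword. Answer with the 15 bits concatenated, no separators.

s1 (pos 1,3,5,7,9,11,13,15): 1⊕0⊕1⊕0⊕0⊕1⊕1⊕0 = 0
s2 (pos 2,3,6,7,10,11,14,15): 1⊕0⊕0⊕0⊕0⊕1⊕0⊕0 = 0
s4 (pos 4,5,6,7,12,13,14,15): 0⊕1⊕0⊕0⊕0⊕1⊕0⊕0 = 0
s8 (pos 8,9,10,11,12,13,14,15): 1⊕0⊕0⊕1⊕0⊕1⊕0⊕0 = 1
Syndrome s8…s1 = 1000 → error at position 8.
Flip position 8: 110010010010100 → 110010000010100

110010000010100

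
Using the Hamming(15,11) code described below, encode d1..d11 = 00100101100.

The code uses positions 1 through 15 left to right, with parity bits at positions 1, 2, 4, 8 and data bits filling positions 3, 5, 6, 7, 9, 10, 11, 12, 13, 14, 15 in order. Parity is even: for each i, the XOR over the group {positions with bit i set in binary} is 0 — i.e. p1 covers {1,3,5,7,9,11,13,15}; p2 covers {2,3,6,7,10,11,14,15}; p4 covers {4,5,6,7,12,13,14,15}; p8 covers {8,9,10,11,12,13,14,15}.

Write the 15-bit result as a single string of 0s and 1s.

100101010101100

Place data at non-parity positions: p1 p2 0 p4 0 1 0 p8 0 1 0 1 1 0 0
p1 (pos 1,3,5,7,9,11,13,15): XOR of data positions = 0⊕0⊕0⊕0⊕0⊕1⊕0 = 1
p2 (pos 2,3,6,7,10,11,14,15): XOR of data positions = 0⊕1⊕0⊕1⊕0⊕0⊕0 = 0
p4 (pos 4,5,6,7,12,13,14,15): XOR of data positions = 0⊕1⊕0⊕1⊕1⊕0⊕0 = 1
p8 (pos 8,9,10,11,12,13,14,15): XOR of data positions = 0⊕1⊕0⊕1⊕1⊕0⊕0 = 1
Codeword: 100101010101100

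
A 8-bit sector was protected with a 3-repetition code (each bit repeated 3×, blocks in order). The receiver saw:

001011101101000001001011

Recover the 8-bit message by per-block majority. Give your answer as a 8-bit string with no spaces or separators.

Block 1 (001): 1 one → 0
Block 2 (011): 2 ones → 1
Block 3 (101): 2 ones → 1
Block 4 (101): 2 ones → 1
Block 5 (000): 0 ones → 0
Block 6 (001): 1 one → 0
Block 7 (001): 1 one → 0
Block 8 (011): 2 ones → 1

01110001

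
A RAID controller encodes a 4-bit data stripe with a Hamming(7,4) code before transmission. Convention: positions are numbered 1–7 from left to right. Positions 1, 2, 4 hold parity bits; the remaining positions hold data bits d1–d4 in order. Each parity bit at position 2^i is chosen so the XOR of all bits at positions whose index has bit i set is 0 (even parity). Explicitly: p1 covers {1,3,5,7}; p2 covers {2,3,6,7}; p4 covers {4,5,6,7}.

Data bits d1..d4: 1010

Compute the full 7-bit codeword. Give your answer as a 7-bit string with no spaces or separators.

Place data at non-parity positions: p1 p2 1 p4 0 1 0
p1 (pos 1,3,5,7): XOR of data positions = 1⊕0⊕0 = 1
p2 (pos 2,3,6,7): XOR of data positions = 1⊕1⊕0 = 0
p4 (pos 4,5,6,7): XOR of data positions = 0⊕1⊕0 = 1
Codeword: 1011010

1011010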